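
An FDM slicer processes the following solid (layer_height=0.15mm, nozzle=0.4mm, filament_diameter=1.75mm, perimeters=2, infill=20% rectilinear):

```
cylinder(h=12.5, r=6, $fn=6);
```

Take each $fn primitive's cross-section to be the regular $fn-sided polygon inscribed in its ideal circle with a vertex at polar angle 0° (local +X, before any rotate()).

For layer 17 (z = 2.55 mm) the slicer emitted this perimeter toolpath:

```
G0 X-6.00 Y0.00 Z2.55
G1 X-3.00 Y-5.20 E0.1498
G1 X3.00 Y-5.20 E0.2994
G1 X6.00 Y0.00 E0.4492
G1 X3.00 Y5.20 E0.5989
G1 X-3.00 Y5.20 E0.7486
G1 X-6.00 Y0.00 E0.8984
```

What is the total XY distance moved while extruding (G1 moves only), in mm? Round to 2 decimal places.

Sum the Euclidean lengths of each G1 segment: total = 36.01 mm.

36.01 mm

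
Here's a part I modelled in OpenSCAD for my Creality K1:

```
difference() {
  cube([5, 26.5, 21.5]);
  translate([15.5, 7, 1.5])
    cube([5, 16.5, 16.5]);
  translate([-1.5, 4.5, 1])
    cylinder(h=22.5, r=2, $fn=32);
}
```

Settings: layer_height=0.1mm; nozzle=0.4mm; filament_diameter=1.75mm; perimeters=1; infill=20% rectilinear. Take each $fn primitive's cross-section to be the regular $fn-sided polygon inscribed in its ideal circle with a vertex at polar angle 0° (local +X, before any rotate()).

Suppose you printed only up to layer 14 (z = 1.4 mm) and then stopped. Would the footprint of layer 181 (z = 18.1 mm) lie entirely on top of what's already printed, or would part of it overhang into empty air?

entirely on top

Compare the two slices. At z = 1.4: the 5×26.5 cube contributes its full rectangle (area 132.50 mm²); the cube at (15.5, 7) is not intersected at this z (z outside [1.5, 18]); the cylinder at (-1.5, 4.5): section is a regular 32-gon, circumradius r=2 (area = (32/2)·2.000²·sin(360°/32) = 12.49 mm²); Subtracting the remaining from the first: starting from the 5×26.5 cube (132.50 mm²), the r=2 cylinder at (-1.5, 4.5) partially overlaps it — only the 0.89 mm² overlap (of its 12.49 mm²) is removed, clipping the outline — area = 131.61 mm². At z = 18.1: the cube (footprint 5×26.5) is included at this height (area 132.50 mm²); the cube at (15.5, 7) is absent (z outside [1.5, 18]); the r=2 cylinder at (-1.5, 4.5) gives a regular 32-gon of circumradius 2 (constant along its height) (area = (32/2)·2.000²·sin(360°/32) = 12.49 mm²); Taking the first minus the rest: starting from the 5×26.5 cube (132.50 mm²), the r=2 cylinder at (-1.5, 4.5) partially overlaps it — only the 0.89 mm² overlap (of its 12.49 mm²) is removed, clipping the outline — area = 131.61 mm². Checking containment: the cross-section at z = 18.1 is a subset of the cross-section at z = 1.4.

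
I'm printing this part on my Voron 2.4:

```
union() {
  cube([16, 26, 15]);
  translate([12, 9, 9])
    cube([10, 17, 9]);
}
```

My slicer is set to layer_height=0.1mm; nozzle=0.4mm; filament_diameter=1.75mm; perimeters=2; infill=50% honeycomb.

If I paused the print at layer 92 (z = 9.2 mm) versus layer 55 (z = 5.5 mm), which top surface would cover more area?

layer 92 (z = 9.2 mm)

Layer 92 (z = 9.2): the 16×26 cube contributes its full rectangle (area 416.00 mm²); the cube at (12, 9) is present — its section is the full 10×17 rectangle (area 170.00 mm²); Merging all regions: the regions partially overlap — summed areas 586.00 mm² minus the doubly-counted overlap 68.00 mm² gives 518.00 mm² — area = 518.00 mm². So its area = 518.00 mm². Layer 55 (z = 5.5): the 16×26 cube contributes its full rectangle (area 416.00 mm²); the cube at (12, 9) is absent (z outside [9, 18]); Taking the union: only the 16×26 cube is present, so the union is just that shape — area = 416.00 mm². So its area = 416.00 mm². Layer 92 is larger (518.00 vs 416.00 mm²).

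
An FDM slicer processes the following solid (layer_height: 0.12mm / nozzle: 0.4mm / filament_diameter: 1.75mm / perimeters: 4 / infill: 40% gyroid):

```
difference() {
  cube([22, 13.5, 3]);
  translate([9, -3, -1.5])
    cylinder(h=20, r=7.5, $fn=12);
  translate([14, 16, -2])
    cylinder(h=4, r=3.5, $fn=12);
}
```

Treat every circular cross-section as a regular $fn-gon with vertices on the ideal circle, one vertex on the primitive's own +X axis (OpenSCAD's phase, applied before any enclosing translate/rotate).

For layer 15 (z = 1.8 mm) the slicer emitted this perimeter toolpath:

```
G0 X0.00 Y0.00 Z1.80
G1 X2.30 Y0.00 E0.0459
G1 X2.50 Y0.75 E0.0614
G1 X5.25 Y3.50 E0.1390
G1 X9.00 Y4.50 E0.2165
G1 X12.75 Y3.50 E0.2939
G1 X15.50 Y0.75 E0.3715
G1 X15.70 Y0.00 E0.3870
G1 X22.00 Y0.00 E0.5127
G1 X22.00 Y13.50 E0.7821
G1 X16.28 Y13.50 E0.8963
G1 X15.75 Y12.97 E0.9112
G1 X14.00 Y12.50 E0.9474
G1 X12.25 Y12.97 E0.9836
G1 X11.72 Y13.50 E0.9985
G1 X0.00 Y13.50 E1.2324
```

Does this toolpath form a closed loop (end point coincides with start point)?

Start point (G0): (0.00, 0.00). End point (last G1): the path does not return to the start — open.

no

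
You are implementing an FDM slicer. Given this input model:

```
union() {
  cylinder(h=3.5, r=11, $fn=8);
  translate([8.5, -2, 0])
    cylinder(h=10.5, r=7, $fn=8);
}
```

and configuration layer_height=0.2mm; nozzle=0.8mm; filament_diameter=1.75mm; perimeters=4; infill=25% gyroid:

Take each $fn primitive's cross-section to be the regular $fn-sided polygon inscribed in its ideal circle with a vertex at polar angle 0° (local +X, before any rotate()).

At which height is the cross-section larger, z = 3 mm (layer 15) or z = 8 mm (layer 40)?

Layer 15 (z = 3): the r=11 cylinder gives a regular 8-gon of circumradius 11 (constant along its height) (area = (8/2)·11.000²·sin(360°/8) = 342.24 mm²); the r=7 cylinder at (8.5, -2) contributes a regular 8-gon of circumradius 7 (area = (8/2)·7.000²·sin(360°/8) = 138.59 mm²); Merging all regions: the regions partially overlap — summed areas 480.83 mm² minus the doubly-counted overlap 82.20 mm² gives 398.63 mm² — area = 398.63 mm². So its area = 398.63 mm². Layer 40 (z = 8): the cylinder does not reach this height (z outside [0, 3.5]); the r=7 cylinder at (8.5, -2) contributes a regular 8-gon of circumradius 7 (area = (8/2)·7.000²·sin(360°/8) = 138.59 mm²); Taking the union: only the r=7 cylinder at (8.5, -2) is present, so the union is just that shape — area = 138.59 mm². So its area = 138.59 mm². Layer 15 is larger (398.63 vs 138.59 mm²).

layer 15 (z = 3 mm)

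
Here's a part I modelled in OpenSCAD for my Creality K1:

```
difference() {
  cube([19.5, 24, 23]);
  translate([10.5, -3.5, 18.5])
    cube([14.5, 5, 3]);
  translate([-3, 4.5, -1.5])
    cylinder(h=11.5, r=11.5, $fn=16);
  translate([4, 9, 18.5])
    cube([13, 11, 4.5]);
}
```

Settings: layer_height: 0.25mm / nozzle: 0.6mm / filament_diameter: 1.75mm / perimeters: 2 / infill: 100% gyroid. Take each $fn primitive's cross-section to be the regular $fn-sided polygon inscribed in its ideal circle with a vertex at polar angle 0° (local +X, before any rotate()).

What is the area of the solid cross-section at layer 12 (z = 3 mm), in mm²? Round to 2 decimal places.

364.15 mm²

At z = 3 mm: the cube is present — its section is the full 19.5×24 rectangle (area 468.00 mm²); the cube at (10.5, -3.5) does not reach this height (z outside [18.5, 21.5]); the r=11.5 cylinder at (-3, 4.5) gives a regular 16-gon of circumradius 11.5 (constant along its height) (area = (16/2)·11.500²·sin(360°/16) = 404.88 mm²); the cube at (4, 9) is not intersected at this z (z outside [18.5, 23]); Subtracting the remaining from the first: starting from the 19.5×24 cube (468.00 mm²), the r=11.5 cylinder at (-3, 4.5) partially overlaps it — only the 103.85 mm² overlap (of its 404.88 mm²) is removed, clipping the outline — area = 364.15 mm². Overall, the cross-section is a single solid region. Net area = 364.15 mm².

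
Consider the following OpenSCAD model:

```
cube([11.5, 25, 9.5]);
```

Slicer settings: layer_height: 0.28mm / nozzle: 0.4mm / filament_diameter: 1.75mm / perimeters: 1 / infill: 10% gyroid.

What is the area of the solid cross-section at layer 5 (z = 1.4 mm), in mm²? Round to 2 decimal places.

At z = 1.4 mm: the 11.5×25 cube contributes its full rectangle (area 287.50 mm²). Overall, the cross-section is a single solid region. Net area = 287.50 mm².

287.50 mm²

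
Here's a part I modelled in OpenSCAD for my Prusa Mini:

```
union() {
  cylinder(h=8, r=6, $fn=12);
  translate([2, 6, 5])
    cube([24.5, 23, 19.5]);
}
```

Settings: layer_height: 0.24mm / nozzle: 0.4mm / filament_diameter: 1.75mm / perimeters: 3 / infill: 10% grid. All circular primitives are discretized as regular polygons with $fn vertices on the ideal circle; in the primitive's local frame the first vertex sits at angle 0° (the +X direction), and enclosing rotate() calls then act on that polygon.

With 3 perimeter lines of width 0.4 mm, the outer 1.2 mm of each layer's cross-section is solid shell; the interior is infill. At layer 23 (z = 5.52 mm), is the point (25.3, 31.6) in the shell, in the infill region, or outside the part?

outside

At z = 5.52 mm: the cylinder: section is a regular 12-gon, circumradius r=6; the cube at (2, 6) (footprint 24.5×23) is included at this height; Merging all regions: the 2 present regions are separate (no shared area or edge), so areas and boundary lengths simply add and each stays a separate island — 2 connected regions. Overall, the cross-section has 2 separate islands. The nearest boundary edge runs (2.00, 29.00)→(26.50, 29.00); distance from the point to it = 2.60 mm. The point is not inside any of the regions above, so it lies outside the cross-section (2.60 mm from the nearest boundary).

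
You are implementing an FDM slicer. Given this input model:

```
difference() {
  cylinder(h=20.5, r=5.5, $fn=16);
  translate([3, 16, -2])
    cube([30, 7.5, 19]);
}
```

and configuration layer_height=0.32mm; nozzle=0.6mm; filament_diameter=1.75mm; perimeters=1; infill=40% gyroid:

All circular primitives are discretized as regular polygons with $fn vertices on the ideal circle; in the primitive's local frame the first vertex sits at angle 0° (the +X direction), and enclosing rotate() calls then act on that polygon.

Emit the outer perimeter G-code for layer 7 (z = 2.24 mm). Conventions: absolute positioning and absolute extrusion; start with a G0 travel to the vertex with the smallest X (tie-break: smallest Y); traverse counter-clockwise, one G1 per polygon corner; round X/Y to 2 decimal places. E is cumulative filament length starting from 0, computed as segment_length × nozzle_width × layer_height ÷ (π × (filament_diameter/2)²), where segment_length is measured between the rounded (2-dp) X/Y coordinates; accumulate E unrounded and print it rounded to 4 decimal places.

At z = 2.24 mm: the r=5.5 cylinder gives a regular 16-gon of circumradius 5.5 (constant along its height); the 30×7.5 cube at (3, 16) contributes its full rectangle; Taking the first minus the rest: starting from the r=5.5 cylinder, the 30×7.5 cube at (3, 16) misses the remaining region (no effect) — 1 connected region. The outline is a single polygon with 16 vertices. Extrusion per mm of travel: 0.6 × 0.32 / (π × 0.875²) = 0.079824. Accumulating E over each segment gives final E = 2.7402.

G0 X-5.50 Y0.00 Z2.24
G1 X-5.08 Y-2.10 E0.1710
G1 X-3.89 Y-3.89 E0.3425
G1 X-2.10 Y-5.08 E0.5141
G1 X0.00 Y-5.50 E0.6851
G1 X2.10 Y-5.08 E0.8560
G1 X3.89 Y-3.89 E1.0276
G1 X5.08 Y-2.10 E1.1992
G1 X5.50 Y0.00 E1.3701
G1 X5.08 Y2.10 E1.5411
G1 X3.89 Y3.89 E1.7127
G1 X2.10 Y5.08 E1.8842
G1 X0.00 Y5.50 E2.0552
G1 X-2.10 Y5.08 E2.2261
G1 X-3.89 Y3.89 E2.3977
G1 X-5.08 Y2.10 E2.5693
G1 X-5.50 Y0.00 E2.7402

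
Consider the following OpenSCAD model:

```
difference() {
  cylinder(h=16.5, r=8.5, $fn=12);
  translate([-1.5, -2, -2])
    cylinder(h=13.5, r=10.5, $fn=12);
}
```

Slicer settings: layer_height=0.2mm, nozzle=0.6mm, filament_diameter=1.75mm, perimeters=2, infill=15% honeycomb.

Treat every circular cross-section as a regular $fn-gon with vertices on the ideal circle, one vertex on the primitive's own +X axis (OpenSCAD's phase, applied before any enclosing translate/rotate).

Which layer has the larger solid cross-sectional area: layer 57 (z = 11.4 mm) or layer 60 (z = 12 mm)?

Layer 57 (z = 11.4): the cylinder: section is a regular 12-gon, circumradius r=8.5 (area = (12/2)·8.500²·sin(360°/12) = 216.75 mm²); the cylinder at (-1.5, -2): section is a regular 12-gon, circumradius r=10.5 (area = (12/2)·10.500²·sin(360°/12) = 330.75 mm²); Subtracting the remaining from the first: starting from the r=8.5 cylinder (216.75 mm²), the r=10.5 cylinder at (-1.5, -2) partially overlaps it — only the 212.19 mm² overlap (of its 330.75 mm²) is removed, clipping the outline — area = 4.56 mm². So its area = 4.56 mm². Layer 60 (z = 12): the cylinder: section is a regular 12-gon, circumradius r=8.5 (area = (12/2)·8.500²·sin(360°/12) = 216.75 mm²); the cylinder at (-1.5, -2) is absent (z outside [-2, 11.5]); Taking the first minus the rest: none of the subtracted shapes is present at this height, so the r=8.5 cylinder is unchanged — area = 216.75 mm². So its area = 216.75 mm². Layer 60 is larger (216.75 vs 4.56 mm²).

layer 60 (z = 12 mm)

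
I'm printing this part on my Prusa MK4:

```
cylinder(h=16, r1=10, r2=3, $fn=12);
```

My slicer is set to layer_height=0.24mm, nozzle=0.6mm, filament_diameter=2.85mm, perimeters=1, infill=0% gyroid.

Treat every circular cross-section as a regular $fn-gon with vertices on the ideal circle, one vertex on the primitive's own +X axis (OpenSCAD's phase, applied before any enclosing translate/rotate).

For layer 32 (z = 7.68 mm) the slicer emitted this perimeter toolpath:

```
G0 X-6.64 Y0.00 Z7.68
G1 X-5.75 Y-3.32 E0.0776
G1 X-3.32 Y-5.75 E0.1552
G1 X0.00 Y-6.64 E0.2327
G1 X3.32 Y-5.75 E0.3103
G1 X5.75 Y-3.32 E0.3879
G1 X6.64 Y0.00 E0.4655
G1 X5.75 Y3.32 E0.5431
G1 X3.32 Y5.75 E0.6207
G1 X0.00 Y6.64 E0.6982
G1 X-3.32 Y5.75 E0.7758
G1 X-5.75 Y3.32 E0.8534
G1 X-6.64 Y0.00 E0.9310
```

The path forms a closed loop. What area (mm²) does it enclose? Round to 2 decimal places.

Apply the shoelace formula to the sequence of (X, Y) vertices; enclosed area = 132.26 mm².

132.26 mm²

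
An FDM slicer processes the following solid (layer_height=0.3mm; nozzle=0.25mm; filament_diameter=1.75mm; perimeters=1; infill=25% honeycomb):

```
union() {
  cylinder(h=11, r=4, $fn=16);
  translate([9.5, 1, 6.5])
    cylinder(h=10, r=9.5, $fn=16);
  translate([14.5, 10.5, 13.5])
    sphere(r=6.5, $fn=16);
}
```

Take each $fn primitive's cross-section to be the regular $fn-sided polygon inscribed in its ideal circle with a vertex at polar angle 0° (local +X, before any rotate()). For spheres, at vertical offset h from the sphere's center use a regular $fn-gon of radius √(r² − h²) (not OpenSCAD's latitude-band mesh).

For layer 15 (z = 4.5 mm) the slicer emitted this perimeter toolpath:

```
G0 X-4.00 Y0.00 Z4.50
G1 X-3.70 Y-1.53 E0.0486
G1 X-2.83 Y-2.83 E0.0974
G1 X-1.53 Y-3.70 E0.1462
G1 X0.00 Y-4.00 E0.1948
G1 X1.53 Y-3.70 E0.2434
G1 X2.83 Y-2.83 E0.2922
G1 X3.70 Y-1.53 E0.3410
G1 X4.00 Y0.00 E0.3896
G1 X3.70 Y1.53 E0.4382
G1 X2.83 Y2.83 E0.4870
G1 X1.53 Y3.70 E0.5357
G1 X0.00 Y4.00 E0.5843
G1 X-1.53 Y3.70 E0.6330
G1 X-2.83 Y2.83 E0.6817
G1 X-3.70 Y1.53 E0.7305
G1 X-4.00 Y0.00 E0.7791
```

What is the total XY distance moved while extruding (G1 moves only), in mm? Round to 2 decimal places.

Sum the Euclidean lengths of each G1 segment: total = 24.99 mm.

24.99 mm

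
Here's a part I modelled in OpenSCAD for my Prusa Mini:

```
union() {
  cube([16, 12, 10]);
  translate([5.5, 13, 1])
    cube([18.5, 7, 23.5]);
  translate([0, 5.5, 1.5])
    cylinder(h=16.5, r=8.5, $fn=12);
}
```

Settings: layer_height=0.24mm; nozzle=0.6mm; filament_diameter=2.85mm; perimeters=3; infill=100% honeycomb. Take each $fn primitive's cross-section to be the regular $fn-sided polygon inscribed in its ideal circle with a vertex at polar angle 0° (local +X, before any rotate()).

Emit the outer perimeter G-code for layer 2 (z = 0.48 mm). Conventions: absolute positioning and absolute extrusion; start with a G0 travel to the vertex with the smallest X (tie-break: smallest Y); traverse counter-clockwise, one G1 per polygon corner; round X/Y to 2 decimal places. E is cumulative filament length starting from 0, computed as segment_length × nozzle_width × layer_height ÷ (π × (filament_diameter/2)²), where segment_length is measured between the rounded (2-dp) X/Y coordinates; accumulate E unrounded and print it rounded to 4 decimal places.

G0 X0.00 Y0.00 Z0.48
G1 X16.00 Y0.00 E0.3612
G1 X16.00 Y12.00 E0.6320
G1 X0.00 Y12.00 E0.9932
G1 X0.00 Y0.00 E1.2641

At z = 0.48 mm: the 16×12 cube contributes its full rectangle; the cube at (5.5, 13) is not intersected at this z (z outside [1, 24.5]); the cylinder at (0, 5.5) is absent (z outside [1.5, 18]); Combining (union): only the 16×12 cube is present, so the union is just that shape — 1 connected region. The outline is a single polygon with 4 vertices. Extrusion per mm of travel: 0.6 × 0.24 / (π × 1.425²) = 0.022573. Accumulating E over each segment gives final E = 1.2641.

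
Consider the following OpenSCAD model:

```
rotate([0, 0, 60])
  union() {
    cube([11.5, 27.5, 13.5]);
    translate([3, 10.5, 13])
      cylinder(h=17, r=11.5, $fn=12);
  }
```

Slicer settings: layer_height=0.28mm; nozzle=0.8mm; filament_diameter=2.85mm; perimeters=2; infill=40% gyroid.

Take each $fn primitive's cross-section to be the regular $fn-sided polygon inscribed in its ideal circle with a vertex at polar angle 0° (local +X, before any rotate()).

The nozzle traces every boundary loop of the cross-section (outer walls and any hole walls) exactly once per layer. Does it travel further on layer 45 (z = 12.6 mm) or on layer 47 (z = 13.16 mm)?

layer 47 (z = 13.16 mm)

Layer 45 (z = 12.6): the 11.5×27.5 cube contributes its full rectangle (perimeter 78.00 mm); the cylinder at (3, 10.5) does not reach this height (z outside [13, 30]); Taking the union: only the 11.5×27.5 cube is present, so the union is just that shape — boundary = 78.00 mm; (whole slice rotated 60° about Z — lengths, areas and connectivity unchanged). So its perimeter = 78.00 mm. Layer 47 (z = 13.16): the cube (footprint 11.5×27.5) is included at this height (perimeter 78.00 mm); the cylinder at (3, 10.5): section is a regular 12-gon, circumradius r=11.5 (perimeter = 2·12·11.500·sin(180°/12) = 71.43 mm); Combining (union): the regions partially overlap (shared area 233.53 mm²), so the edge portions inside another operand are dropped and the merged outline is re-measured after clipping — boundary = 88.16 mm; (rotated 60° about Z; rotation is an isometry so areas/perimeters/island counts are preserved). So its perimeter = 88.16 mm. Layer 47 is larger (88.16 vs 78.00 mm).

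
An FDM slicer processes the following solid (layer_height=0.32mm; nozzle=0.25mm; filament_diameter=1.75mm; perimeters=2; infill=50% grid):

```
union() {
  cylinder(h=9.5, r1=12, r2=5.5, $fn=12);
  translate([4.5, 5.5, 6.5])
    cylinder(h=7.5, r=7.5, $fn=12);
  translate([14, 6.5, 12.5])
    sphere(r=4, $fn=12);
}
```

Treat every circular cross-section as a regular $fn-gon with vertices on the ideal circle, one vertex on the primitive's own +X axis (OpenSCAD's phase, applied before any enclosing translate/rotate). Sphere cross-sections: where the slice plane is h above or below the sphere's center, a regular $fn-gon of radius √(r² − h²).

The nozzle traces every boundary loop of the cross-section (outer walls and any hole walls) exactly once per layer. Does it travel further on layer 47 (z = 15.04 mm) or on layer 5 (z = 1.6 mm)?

Layer 47 (z = 15.04): the cone is not intersected at this z (z outside [0, 9.5]); the cylinder at (4.5, 5.5) is not intersected at this z (z outside [6.5, 14]); the r=4 sphere at (14, 6.5) slices to a regular 12-gon of circumradius 3.090 (√(r²−h²) with h=2.54 from center) (perimeter = 2·12·3.090·sin(180°/12) = 19.19 mm); Combining (union): only the r=4 sphere at (14, 6.5) is present, so the union is just that shape — boundary = 19.19 mm. So its perimeter = 19.19 mm. Layer 5 (z = 1.6): the cone: at t=0.168 of its height the radius interpolates to r₁+(r₂−r₁)t = 10.905, giving a regular 12-gon of that circumradius (perimeter = 2·12·10.905·sin(180°/12) = 67.74 mm); the cylinder at (4.5, 5.5) is not intersected at this z (z outside [6.5, 14]); the sphere at (14, 6.5) does not reach this height (|z−center|=10.900 > r=4); Merging all regions: only the cone is present, so the union is just that shape — boundary = 67.74 mm. So its perimeter = 67.74 mm. Layer 5 is larger (67.74 vs 19.19 mm).

layer 5 (z = 1.6 mm)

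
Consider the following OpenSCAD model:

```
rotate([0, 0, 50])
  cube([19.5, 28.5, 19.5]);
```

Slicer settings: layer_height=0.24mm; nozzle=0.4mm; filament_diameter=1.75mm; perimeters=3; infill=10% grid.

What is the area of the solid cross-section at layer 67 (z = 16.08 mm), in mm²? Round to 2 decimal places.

555.75 mm²

At z = 16.08 mm: the 19.5×28.5 cube contributes its full rectangle (area 555.75 mm²); (whole slice rotated 50° about Z — lengths, areas and connectivity unchanged). Overall, the cross-section is a single solid region. Net area = 555.75 mm².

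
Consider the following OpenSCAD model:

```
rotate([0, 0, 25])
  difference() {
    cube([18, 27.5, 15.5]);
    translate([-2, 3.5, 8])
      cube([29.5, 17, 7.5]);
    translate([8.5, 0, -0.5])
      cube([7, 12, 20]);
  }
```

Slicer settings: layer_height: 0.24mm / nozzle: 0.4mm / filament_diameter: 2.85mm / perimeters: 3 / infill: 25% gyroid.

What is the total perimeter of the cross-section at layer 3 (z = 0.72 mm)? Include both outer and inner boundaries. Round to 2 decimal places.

115.00 mm

At z = 0.72 mm: the 18×27.5 cube contributes its full rectangle (perimeter 91.00 mm); the cube at (-2, 3.5) does not reach this height (z outside [8, 15.5]); the 7×12 cube at (8.5, 0) contributes its full rectangle (perimeter 38.00 mm); Taking the first minus the rest: starting from the 18×27.5 cube, the 7×12 cube at (8.5, 0) lies inside it touching the edge (removes its full 84.00 mm²) — boundary = 115.00 mm; (rotated 25° about Z; rotation is an isometry so areas/perimeters/island counts are preserved). Overall, the cross-section is a single solid region. Total boundary length (outer) = 115.00 mm.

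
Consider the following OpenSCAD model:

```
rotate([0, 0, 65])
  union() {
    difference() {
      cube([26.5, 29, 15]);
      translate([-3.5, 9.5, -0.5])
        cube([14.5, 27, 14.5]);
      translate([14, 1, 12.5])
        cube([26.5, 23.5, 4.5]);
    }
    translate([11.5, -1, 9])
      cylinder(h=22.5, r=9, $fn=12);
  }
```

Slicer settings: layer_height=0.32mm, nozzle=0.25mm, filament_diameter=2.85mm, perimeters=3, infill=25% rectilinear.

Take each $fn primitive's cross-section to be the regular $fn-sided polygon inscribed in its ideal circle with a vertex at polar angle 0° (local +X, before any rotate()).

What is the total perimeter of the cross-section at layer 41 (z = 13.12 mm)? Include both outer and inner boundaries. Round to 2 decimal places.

145.58 mm

At z = 13.12 mm: the cube is present — its section is the full 26.5×29 rectangle (perimeter 111.00 mm); the cube at (-3.5, 9.5) (footprint 14.5×27) is included at this height (perimeter 83.00 mm); the 26.5×23.5 cube at (14, 1) contributes its full rectangle (perimeter 100.00 mm); Taking the first minus the rest: starting from the 26.5×29 cube, the 14.5×27 cube at (-3.5, 9.5) partially overlaps it — only the 214.50 mm² overlap (of its 391.50 mm²) is removed, clipping the outline; the 26.5×23.5 cube at (14, 1) partially overlaps it — only the 293.75 mm² overlap (of its 622.75 mm²) is removed, clipping the outline — boundary = 136.00 mm; the r=9 cylinder at (11.5, -1) gives a regular 12-gon of circumradius 9 (constant along its height) (perimeter = 2·12·9.000·sin(180°/12) = 55.90 mm); Taking the union: the regions partially overlap (shared area 77.14 mm²), so the edge portions inside another operand are dropped and the merged outline is re-measured after clipping — boundary = 145.58 mm; (whole slice rotated 65° about Z — lengths, areas and connectivity unchanged). Overall, the cross-section is a single solid region. Total boundary length (outer) = 145.58 mm.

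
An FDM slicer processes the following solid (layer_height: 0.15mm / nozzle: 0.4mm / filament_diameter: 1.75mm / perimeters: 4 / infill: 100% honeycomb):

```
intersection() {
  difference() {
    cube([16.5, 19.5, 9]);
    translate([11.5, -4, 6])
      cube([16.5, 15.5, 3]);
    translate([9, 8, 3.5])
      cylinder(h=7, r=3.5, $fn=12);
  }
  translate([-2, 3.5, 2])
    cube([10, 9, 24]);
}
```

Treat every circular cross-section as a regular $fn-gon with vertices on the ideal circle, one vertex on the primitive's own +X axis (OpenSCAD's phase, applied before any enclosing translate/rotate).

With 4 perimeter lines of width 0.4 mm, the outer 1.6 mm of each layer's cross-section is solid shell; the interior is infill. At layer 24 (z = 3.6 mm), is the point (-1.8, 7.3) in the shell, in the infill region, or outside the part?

outside

At z = 3.6 mm: the cube (footprint 16.5×19.5) is included at this height; the cube at (11.5, -4) does not reach this height (z outside [6, 9]); the r=3.5 cylinder at (9, 8) contributes a regular 12-gon of circumradius 3.5; Subtracting the remaining from the first: starting from the 16.5×19.5 cube, the r=3.5 cylinder at (9, 8) lies wholly inside it (removes its full 36.75 mm² and its 21.74 mm outline becomes a hole wall) — 1 connected region with 1 hole; the 10×9 cube at (-2, 3.5) contributes its full rectangle; Keeping only the common overlap: the 10×9 cube at (-2, 3.5) partially overlaps that combined region; clipping to the common part keeps 60.36 mm² — 1 connected region. Overall, the cross-section is a single solid region. The nearest boundary edge runs (0.00, 3.50)→(0.00, 12.50); distance from the point to it = 1.80 mm. The point is not inside any of the regions above, so it lies outside the cross-section (1.80 mm from the nearest boundary).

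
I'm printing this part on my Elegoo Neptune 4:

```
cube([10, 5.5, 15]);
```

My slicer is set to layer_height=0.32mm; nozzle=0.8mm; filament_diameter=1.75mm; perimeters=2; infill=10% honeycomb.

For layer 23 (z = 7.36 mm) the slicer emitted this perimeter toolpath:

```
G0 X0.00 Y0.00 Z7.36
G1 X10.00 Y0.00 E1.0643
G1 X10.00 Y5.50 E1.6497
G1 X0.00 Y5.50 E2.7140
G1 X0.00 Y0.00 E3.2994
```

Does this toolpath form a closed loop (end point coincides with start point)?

Start point (G0): (0.00, 0.00). End point (last G1): the path returns to the start — closed.

yes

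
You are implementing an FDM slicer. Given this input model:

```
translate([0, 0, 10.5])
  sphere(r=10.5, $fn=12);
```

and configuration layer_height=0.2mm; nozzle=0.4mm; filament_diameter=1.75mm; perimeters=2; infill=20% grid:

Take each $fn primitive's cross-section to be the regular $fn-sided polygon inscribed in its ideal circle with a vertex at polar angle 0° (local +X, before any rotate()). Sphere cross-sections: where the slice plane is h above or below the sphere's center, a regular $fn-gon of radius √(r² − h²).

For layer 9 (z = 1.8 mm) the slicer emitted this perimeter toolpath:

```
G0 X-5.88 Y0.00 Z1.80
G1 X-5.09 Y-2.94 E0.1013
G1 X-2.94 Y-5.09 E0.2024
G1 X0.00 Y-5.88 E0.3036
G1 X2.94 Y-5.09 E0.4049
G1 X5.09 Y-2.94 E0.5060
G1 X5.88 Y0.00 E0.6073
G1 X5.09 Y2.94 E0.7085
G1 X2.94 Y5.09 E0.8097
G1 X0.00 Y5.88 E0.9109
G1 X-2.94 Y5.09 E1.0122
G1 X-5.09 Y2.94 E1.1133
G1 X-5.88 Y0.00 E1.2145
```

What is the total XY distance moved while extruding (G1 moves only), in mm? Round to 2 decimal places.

36.52 mm

Sum the Euclidean lengths of each G1 segment: total = 36.52 mm.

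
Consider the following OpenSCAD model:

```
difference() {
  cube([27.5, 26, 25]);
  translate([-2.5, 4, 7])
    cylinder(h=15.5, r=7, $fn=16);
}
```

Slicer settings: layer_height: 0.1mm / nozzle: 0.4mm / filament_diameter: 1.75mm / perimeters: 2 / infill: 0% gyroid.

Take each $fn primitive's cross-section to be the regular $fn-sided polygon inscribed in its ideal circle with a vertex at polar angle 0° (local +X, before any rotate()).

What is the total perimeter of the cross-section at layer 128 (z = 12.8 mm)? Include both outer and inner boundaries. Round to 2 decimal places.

106.11 mm

At z = 12.8 mm: the cube is present — its section is the full 27.5×26 rectangle (perimeter 107.00 mm); the r=7 cylinder at (-2.5, 4) gives a regular 16-gon of circumradius 7 (constant along its height) (perimeter = 2·16·7.000·sin(180°/16) = 43.70 mm); Taking the first minus the rest: starting from the 27.5×26 cube, the r=7 cylinder at (-2.5, 4) partially overlaps it — only the 36.62 mm² overlap (of its 150.01 mm²) is removed, clipping the outline — boundary = 106.11 mm. Overall, the cross-section is a single solid region. Total boundary length (outer) = 106.11 mm.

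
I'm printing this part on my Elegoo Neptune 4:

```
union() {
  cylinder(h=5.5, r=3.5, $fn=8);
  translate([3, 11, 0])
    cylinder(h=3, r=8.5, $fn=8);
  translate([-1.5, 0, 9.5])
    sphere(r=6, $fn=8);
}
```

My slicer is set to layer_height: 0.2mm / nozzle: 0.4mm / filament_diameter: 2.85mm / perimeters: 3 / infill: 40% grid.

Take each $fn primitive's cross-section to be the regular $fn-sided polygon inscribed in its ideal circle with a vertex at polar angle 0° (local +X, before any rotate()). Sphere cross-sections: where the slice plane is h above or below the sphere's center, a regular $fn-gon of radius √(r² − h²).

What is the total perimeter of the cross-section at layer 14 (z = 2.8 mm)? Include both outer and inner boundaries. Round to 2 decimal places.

At z = 2.8 mm: the cylinder: section is a regular 8-gon, circumradius r=3.5 (perimeter = 2·8·3.500·sin(180°/8) = 21.43 mm); the cylinder at (3, 11): section is a regular 8-gon, circumradius r=8.5 (perimeter = 2·8·8.500·sin(180°/8) = 52.04 mm); the sphere at (-1.5, 0) does not reach this height (|z−center|=6.700 > r=6); Merging all regions: the 2 present regions are separate (no shared area or edge), so areas and boundary lengths simply add and each stays a separate island — boundary = 73.48 mm. Overall, the cross-section has 2 separate islands. Total boundary length (outer) = 73.48 mm.

73.48 mm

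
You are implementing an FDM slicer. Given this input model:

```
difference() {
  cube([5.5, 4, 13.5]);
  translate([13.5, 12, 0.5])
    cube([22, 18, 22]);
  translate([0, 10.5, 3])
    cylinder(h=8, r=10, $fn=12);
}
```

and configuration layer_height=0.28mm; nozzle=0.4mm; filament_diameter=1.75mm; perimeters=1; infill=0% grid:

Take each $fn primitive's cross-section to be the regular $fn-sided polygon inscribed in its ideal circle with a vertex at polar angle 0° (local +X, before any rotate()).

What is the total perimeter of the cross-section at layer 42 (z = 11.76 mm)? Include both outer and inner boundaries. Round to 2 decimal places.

19.00 mm

At z = 11.76 mm: the 5.5×4 cube contributes its full rectangle (perimeter 19.00 mm); the cube at (13.5, 12) is present — its section is the full 22×18 rectangle (perimeter 80.00 mm); the cylinder at (0, 10.5) is not intersected at this z (z outside [3, 11]); Taking the first minus the rest: starting from the 5.5×4 cube, the 22×18 cube at (13.5, 12) misses the remaining region (no effect) — boundary = 19.00 mm. Overall, the cross-section is a single solid region. Total boundary length (outer) = 19.00 mm.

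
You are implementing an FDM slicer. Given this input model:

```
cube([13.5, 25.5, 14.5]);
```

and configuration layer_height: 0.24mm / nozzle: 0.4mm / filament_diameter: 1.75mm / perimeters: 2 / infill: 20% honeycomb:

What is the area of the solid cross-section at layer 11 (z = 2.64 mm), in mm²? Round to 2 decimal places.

344.25 mm²

At z = 2.64 mm: the cube is present — its section is the full 13.5×25.5 rectangle (area 344.25 mm²). Overall, the cross-section is a single solid region. Net area = 344.25 mm².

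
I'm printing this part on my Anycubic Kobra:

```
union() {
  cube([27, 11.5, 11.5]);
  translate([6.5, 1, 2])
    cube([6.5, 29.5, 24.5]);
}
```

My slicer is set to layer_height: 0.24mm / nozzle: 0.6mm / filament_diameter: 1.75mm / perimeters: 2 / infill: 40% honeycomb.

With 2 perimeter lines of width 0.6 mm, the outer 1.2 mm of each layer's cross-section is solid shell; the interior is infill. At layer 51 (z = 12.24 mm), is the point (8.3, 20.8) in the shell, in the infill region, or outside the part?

At z = 12.24 mm: the cube is not intersected at this z (z outside [0, 11.5]); the cube at (6.5, 1) (footprint 6.5×29.5) is included at this height; Combining (union): only the 6.5×29.5 cube at (6.5, 1) is present, so the union is just that shape — 1 connected region. Overall, the cross-section is a single solid region. The nearest boundary edge runs (6.50, 30.50)→(6.50, 1.00); distance from the point to it = 1.80 mm. The point is inside the cross-section and 1.80 mm from the nearest boundary — more than the 1.2 mm shell width (2 × 0.6), so it's in the infill interior.

infill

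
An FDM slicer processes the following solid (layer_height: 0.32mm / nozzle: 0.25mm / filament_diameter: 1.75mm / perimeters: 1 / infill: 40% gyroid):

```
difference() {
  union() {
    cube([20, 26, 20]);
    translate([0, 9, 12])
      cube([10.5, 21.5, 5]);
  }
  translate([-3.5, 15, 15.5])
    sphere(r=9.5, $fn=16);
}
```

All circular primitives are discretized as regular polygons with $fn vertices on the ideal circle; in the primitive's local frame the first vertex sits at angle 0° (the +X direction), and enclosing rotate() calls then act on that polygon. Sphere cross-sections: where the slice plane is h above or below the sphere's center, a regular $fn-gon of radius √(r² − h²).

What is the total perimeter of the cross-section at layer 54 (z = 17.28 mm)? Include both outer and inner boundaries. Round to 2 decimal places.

96.72 mm

At z = 17.28 mm: the cube is present — its section is the full 20×26 rectangle (perimeter 92.00 mm); the cube at (0, 9) is absent (z outside [12, 17]); Taking the union: only the 20×26 cube is present, so the union is just that shape — boundary = 92.00 mm; the r=9.5 sphere at (-3.5, 15) slices to a regular 16-gon of circumradius 9.332 (√(r²−h²) with h=1.78 from center) (perimeter = 2·16·9.332·sin(180°/16) = 58.26 mm); After the difference (first − rest): starting from the result so far, the r=9.5 sphere at (-3.5, 15) partially overlaps it — only the 70.41 mm² overlap (of its 266.60 mm²) is removed, clipping the outline — boundary = 96.72 mm. Overall, the cross-section is a single solid region. Total boundary length (outer) = 96.72 mm.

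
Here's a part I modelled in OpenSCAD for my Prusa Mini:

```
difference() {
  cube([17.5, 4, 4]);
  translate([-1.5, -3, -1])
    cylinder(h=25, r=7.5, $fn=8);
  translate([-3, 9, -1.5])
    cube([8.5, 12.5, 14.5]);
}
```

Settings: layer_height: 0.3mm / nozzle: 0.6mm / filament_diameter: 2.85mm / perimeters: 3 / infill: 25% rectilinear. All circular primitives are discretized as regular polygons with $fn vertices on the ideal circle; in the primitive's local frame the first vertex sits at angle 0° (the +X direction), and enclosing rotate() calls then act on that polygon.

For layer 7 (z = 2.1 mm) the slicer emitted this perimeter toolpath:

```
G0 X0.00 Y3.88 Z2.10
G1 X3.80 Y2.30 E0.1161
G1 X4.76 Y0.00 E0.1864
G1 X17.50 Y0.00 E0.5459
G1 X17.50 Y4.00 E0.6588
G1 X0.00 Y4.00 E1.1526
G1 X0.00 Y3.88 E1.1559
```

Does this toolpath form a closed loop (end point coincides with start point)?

yes

Start point (G0): (0.00, 3.88). End point (last G1): the path returns to the start — closed.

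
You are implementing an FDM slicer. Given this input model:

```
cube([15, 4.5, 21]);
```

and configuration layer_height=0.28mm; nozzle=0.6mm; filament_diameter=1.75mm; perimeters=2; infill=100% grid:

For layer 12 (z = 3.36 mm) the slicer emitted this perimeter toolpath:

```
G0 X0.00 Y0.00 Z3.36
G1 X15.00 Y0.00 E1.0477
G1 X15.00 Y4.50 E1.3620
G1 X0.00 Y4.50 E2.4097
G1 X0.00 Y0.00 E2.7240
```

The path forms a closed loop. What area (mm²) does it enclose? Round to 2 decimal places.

Apply the shoelace formula to the sequence of (X, Y) vertices; enclosed area = 67.50 mm².

67.50 mm²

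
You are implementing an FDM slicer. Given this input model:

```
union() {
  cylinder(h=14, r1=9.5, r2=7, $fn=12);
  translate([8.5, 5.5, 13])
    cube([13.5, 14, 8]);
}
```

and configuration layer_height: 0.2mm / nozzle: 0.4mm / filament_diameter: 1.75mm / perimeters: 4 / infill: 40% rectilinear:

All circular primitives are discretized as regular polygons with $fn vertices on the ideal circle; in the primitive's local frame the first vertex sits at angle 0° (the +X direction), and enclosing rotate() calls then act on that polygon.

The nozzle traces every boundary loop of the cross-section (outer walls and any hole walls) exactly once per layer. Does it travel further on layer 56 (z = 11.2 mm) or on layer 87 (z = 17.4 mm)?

layer 87 (z = 17.4 mm)

Layer 56 (z = 11.2): the cone contributes a regular 12-gon of circumradius 7.500 (interpolated between r1=9.5 and r2=7 at t=0.800) (perimeter = 2·12·7.500·sin(180°/12) = 46.59 mm); the cube at (8.5, 5.5) does not reach this height (z outside [13, 21]); Combining (union): only the cone is present, so the union is just that shape — boundary = 46.59 mm. So its perimeter = 46.59 mm. Layer 87 (z = 17.4): the cone is not intersected at this z (z outside [0, 14]); the cube at (8.5, 5.5) (footprint 13.5×14) is included at this height (perimeter 55.00 mm); Taking the union: only the 13.5×14 cube at (8.5, 5.5) is present, so the union is just that shape — boundary = 55.00 mm. So its perimeter = 55.00 mm. Layer 87 is larger (55.00 vs 46.59 mm).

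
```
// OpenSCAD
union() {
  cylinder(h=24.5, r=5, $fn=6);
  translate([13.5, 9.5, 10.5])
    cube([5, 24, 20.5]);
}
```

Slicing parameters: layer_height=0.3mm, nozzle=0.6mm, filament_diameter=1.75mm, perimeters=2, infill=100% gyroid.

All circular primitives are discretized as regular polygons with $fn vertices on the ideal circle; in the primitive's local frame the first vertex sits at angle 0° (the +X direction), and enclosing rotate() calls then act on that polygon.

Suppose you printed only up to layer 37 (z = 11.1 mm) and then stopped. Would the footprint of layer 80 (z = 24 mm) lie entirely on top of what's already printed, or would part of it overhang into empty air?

Compare the two slices. At z = 11.1: the cylinder: section is a regular 6-gon, circumradius r=5 (area = (6/2)·5.000²·sin(360°/6) = 64.95 mm²); the 5×24 cube at (13.5, 9.5) contributes its full rectangle (area 120.00 mm²); Combining (union): the 2 present regions are separate (no shared area or edge), so areas and boundary lengths simply add and each stays a separate island — area = 184.95 mm². At z = 24: the r=5 cylinder contributes a regular 6-gon of circumradius 5 (area = (6/2)·5.000²·sin(360°/6) = 64.95 mm²); the 5×24 cube at (13.5, 9.5) contributes its full rectangle (area 120.00 mm²); Merging all regions: the 2 present regions are separate (no shared area or edge), so areas and boundary lengths simply add and each stays a separate island — area = 184.95 mm². Checking containment: the cross-section at z = 24 is a subset of the cross-section at z = 11.1.

entirely on top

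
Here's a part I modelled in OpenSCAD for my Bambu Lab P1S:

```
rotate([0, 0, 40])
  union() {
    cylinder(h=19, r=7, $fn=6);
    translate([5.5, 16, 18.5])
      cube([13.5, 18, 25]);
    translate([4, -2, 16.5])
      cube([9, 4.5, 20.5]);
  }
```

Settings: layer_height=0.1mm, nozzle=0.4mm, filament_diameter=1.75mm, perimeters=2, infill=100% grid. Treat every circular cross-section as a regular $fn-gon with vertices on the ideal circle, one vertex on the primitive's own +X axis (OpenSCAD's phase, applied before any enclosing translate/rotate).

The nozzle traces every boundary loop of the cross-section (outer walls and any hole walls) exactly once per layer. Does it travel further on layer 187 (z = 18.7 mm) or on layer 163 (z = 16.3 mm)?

layer 187 (z = 18.7 mm)

Layer 187 (z = 18.7): the r=7 cylinder contributes a regular 6-gon of circumradius 7 (perimeter = 2·6·7.000·sin(180°/6) = 42.00 mm); the cube at (5.5, 16) (footprint 13.5×18) is included at this height (perimeter 63.00 mm); the cube at (4, -2) is present — its section is the full 9×4.5 rectangle (perimeter 27.00 mm); Combining (union): the regions partially overlap (shared area 10.54 mm²), so the edge portions inside another operand are dropped and the merged outline is re-measured after clipping — boundary = 118.90 mm; (whole slice rotated 40° about Z — lengths, areas and connectivity unchanged). So its perimeter = 118.90 mm. Layer 163 (z = 16.3): the r=7 cylinder contributes a regular 6-gon of circumradius 7 (perimeter = 2·6·7.000·sin(180°/6) = 42.00 mm); the cube at (5.5, 16) is absent (z outside [18.5, 43.5]); the cube at (4, -2) is not intersected at this z (z outside [16.5, 37]); Taking the union: only the r=7 cylinder is present, so the union is just that shape — boundary = 42.00 mm; (rotated 40° about Z; rotation is an isometry so areas/perimeters/island counts are preserved). So its perimeter = 42.00 mm. Layer 187 is larger (118.90 vs 42.00 mm).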